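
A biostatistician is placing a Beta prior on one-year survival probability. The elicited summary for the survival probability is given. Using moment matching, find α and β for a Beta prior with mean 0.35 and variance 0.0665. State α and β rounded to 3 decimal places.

α = 0.847, β = 1.574

By moment matching, α+β = μ(1−μ)/σ² − 1 = (0.35·0.65)/0.0665 − 1 = 3.4211 − 1 = 2.4211.
Since α/(α+β) = μ, α = 0.35·2.4211 = 0.847 and β = 0.65·2.4211 = 1.574.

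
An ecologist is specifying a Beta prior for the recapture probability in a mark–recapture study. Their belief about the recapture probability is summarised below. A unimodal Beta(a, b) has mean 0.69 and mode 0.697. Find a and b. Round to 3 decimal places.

Let s = a+b. Mean gives a = μs = 0.69s; mode gives (a−1)/(s−2) = 0.697.
Substituting: 0.69s − 1 = 0.697(s−2) = 0.697s − 1.394, so -0.007s = -0.394 and s = 56.2857.
Then a = 0.69×56.2857 = 38.837 and b = s−a = 17.449.

a = 38.837, b = 17.449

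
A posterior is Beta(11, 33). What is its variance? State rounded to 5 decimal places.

0.00417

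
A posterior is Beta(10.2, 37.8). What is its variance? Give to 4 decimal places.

0.0034

α+β = 48.0 and αβ = 385.56, so Var = αβ/[(α+β)²(α+β+1)] = 385.56/112896.000 = 0.0034.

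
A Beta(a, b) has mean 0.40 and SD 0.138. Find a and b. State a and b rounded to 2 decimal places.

Variance = 0.138² = 0.019044. The moment-matching identity a+b = μ(1−μ)/Var − 1 gives
a+b = 0.2400/0.019044 − 1 = 11.6024, so a = μ·11.6024 = 4.64 and b = (1−μ)·11.6024 = 6.96.

a = 4.64, b = 6.96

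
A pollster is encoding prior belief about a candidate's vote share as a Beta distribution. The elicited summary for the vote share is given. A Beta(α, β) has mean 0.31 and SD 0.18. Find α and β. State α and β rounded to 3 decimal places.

α = 1.737, β = 3.865

Variance = 0.18² = 0.0324. The moment-matching identity α+β = μ(1−μ)/Var − 1 gives
α+β = 0.2139/0.0324 − 1 = 5.6019, so α = μ·5.6019 = 1.737 and β = (1−μ)·5.6019 = 3.865.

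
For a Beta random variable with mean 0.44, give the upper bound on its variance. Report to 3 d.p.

0.246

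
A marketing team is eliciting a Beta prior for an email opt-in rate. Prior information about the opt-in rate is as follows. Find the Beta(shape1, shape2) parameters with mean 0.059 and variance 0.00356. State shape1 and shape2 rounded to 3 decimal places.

shape1 = 0.861, shape2 = 13.734

Let s = shape1+shape2. The Beta variance is μ(1−μ)/(s+1).
So s+1 = μ(1−μ)/σ² = (0.059×0.941)/0.00356 = 0.055519/0.00356 = 15.5952, giving s = 14.5952.
Then shape1 = μs = 0.059×14.5952 = 0.861 and shape2 = (1−μ)s = 0.941×14.5952 = 13.734.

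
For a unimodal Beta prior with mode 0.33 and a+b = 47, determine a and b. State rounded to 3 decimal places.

Since the density peak of Beta(a,b) is at (a−1)/(a+b−2),
a = 1 + 0.33(47−2) = 15.850 and b = 47 − 15.850 = 31.150.

a = 15.850, b = 31.150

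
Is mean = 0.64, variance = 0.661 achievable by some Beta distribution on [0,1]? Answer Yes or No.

A Beta with mean μ has variance μ(1−μ)/(α+β+1) < μ(1−μ).
Here μ(1−μ) = 0.64×0.36 = 0.2304, and 0.661 ≥ 0.2304.

No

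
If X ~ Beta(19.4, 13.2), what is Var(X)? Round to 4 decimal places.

0.0072

μ = 19.4/32.6 = 0.595092; Var = μ(1−μ)/(α+β+1) = 0.2409575/33.6 = 0.0072.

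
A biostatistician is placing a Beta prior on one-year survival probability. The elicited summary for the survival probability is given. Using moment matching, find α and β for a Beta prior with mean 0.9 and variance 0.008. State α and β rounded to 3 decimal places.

α = 9.225, β = 1.025

Write ν = α+β; then α = μν and Var = μ(1−μ)/(ν+1).
ν = μ(1−μ)/Var − 1 = 0.09/0.008 − 1 = 10.2500.
α = 0.9·10.2500 = 9.225, β = 0.1·10.2500 = 1.025.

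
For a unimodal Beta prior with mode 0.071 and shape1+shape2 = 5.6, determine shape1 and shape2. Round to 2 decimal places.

shape1 = 1.26, shape2 = 4.34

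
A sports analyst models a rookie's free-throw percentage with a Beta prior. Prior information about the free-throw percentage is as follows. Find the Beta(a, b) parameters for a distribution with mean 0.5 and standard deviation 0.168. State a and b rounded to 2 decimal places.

a = 3.93, b = 3.93

First σ² = 0.028224. Setting a = μn, b = (1−μ)n with n = a+b,
μ(1−μ)/(n+1) = 0.028224 ⇒ n+1 = 0.25/0.028224 = 8.8577 ⇒ n = 7.8577.
Hence a = 0.5×7.8577 = 3.93, b = 0.5×7.8577 = 3.93.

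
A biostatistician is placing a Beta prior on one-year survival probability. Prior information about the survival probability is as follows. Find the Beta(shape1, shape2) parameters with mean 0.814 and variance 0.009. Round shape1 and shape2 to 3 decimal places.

shape1 = 12.880, shape2 = 2.943

By moment matching, shape1+shape2 = μ(1−μ)/σ² − 1 = (0.814·0.186)/0.009 − 1 = 16.8227 − 1 = 15.8227.
Since shape1/(shape1+shape2) = μ, shape1 = 0.814·15.8227 = 12.880 and shape2 = 0.186·15.8227 = 2.943.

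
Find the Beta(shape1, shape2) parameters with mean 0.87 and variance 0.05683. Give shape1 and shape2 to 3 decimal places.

shape1 = 0.861, shape2 = 0.129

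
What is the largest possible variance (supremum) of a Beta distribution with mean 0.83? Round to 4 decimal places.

0.1411

Var = μ(1−μ)/(α+β+1), which approaches μ(1−μ) as α+β → 0.
So the supremum is μ(1−μ) = 0.83×0.17 = 0.1411.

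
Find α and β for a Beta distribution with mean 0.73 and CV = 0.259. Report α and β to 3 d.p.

Var = (CV·μ)² = (0.259×0.73)² = 0.035747.
α+β = μ(1−μ)/Var − 1 = 0.1971/0.035747 − 1 = 4.5137.
Thus α = 0.73·4.5137 = 3.295 and β = 0.27·4.5137 = 1.219.

α = 3.295, β = 1.219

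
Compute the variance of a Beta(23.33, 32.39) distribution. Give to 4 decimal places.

0.0043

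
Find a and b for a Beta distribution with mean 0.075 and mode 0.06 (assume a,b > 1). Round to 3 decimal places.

a = 4.400, b = 54.267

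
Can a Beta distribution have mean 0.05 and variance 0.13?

No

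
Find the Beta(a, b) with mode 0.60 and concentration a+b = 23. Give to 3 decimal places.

a = 13.600, b = 9.400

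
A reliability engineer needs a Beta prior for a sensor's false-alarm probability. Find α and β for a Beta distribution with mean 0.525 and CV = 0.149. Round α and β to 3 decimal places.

α = 20.870, β = 18.883

Var = (CV·μ)² = (0.149×0.525)² = 0.006119.
α+β = μ(1−μ)/Var − 1 = 0.249375/0.006119 − 1 = 39.7532.
Thus α = 0.525·39.7532 = 20.870 and β = 0.475·39.7532 = 18.883.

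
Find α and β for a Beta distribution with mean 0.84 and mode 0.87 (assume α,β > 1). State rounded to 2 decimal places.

α = 20.72, β = 3.95

Let s = α+β. Mean gives α = μs = 0.84s; mode gives (α−1)/(s−2) = 0.87.
Substituting: 0.84s − 1 = 0.87(s−2) = 0.87s − 1.74, so -0.03s = -0.74 and s = 24.6667.
Then α = 0.84×24.6667 = 20.72 and β = s−α = 3.95.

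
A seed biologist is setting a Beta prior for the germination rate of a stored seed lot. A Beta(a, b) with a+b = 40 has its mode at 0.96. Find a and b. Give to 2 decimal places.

a = 37.48, b = 2.52

Mode = (a−1)/(κ−2) with κ = a+b, so a−1 = 0.96·38 = 36.48.
a = 37.48; b = κ − a = 2.52.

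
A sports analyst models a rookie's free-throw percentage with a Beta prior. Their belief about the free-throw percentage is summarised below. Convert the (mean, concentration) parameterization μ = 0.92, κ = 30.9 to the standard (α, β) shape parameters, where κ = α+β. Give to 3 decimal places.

α = 28.428, β = 2.472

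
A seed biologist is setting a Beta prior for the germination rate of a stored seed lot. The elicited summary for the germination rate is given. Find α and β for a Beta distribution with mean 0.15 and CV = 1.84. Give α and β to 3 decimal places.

σ = CV·μ = 1.84×0.15 = 0.27600, so σ² = 0.076176.
s+1 = μ(1−μ)/σ² = 0.1275/0.076176 = 1.6738, so s = α+β = 0.6738.
α = μs = 0.101, β = (1−μ)s = 0.573.

α = 0.101, β = 0.573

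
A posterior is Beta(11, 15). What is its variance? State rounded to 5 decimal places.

0.00904

Var = αβ/[(α+β)²(α+β+1)] = (11×15)/(26²×27) = 165/18252 = 0.00904.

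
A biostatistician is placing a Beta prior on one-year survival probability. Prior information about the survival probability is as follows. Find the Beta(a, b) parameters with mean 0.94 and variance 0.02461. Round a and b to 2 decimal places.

Write ν = a+b; then a = μν and Var = μ(1−μ)/(ν+1).
ν = μ(1−μ)/Var − 1 = 0.0564/0.02461 − 1 = 1.2918.
a = 0.94·1.2918 = 1.21, b = 0.06·1.2918 = 0.08.

a = 1.21, b = 0.08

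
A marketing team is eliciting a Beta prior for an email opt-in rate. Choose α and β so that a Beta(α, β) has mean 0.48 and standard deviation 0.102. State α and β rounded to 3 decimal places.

α = 11.036, β = 11.955

σ² = 0.102² = 0.010404.
With s = α+β, Var = μ(1−μ)/(s+1), so s+1 = (0.48×0.52)/0.010404 = 23.9908 and s = 22.9908.
α = μs = 11.036, β = (1−μ)s = 11.955.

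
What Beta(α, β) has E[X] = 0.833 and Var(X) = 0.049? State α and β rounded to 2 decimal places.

By moment matching, α+β = μ(1−μ)/σ² − 1 = (0.833·0.167)/0.049 − 1 = 2.8390 − 1 = 1.8390.
Since α/(α+β) = μ, α = 0.833·1.8390 = 1.53 and β = 0.167·1.8390 = 0.31.

α = 1.53, β = 0.31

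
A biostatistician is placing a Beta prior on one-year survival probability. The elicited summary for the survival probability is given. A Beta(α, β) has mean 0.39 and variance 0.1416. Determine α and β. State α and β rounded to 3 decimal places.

By moment matching, α+β = μ(1−μ)/σ² − 1 = (0.39·0.61)/0.1416 − 1 = 1.6801 − 1 = 0.6801.
Since α/(α+β) = μ, α = 0.39·0.6801 = 0.265 and β = 0.61·0.6801 = 0.415.

α = 0.265, β = 0.415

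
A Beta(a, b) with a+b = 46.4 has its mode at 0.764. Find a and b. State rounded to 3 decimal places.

For a,b>1 the mode is (a−1)/(a+b−2), so a = mode·(κ−2)+1 = 0.764×44.4+1 = 34.922.
And b = (1−mode)·(κ−2)+1 = 0.236×44.4+1 = 11.478.

a = 34.922, b = 11.478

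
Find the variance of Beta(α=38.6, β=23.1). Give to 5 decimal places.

0.00374

Var = αβ/[(α+β)²(α+β+1)] = (38.6×23.1)/(61.7²×62.7) = 891.66/238692.003 = 0.00374.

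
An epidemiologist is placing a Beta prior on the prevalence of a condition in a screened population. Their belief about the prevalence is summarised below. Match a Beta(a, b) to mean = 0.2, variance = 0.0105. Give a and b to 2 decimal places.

Let s = a+b. The Beta variance is μ(1−μ)/(s+1).
So s+1 = μ(1−μ)/σ² = (0.2×0.8)/0.0105 = 0.16/0.0105 = 15.2381, giving s = 14.2381.
Then a = μs = 0.2×14.2381 = 2.85 and b = (1−μ)s = 0.8×14.2381 = 11.39.

a = 2.85, b = 11.39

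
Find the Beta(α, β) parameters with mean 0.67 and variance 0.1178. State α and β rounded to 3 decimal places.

α = 0.588, β = 0.289

Let s = α+β. The Beta variance is μ(1−μ)/(s+1).
So s+1 = μ(1−μ)/σ² = (0.67×0.33)/0.1178 = 0.2211/0.1178 = 1.8769, giving s = 0.8769.
Then α = μs = 0.67×0.8769 = 0.588 and β = (1−μ)s = 0.33×0.8769 = 0.289.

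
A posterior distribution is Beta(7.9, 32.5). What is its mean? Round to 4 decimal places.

0.1955

The Beta mean is α/(α+β) = 7.9/(7.9+32.5) = 0.1955.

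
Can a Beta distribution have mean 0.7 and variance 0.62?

No

A Beta with mean μ has variance μ(1−μ)/(α+β+1) < μ(1−μ).
Here μ(1−μ) = 0.7×0.3 = 0.21, and 0.62 ≥ 0.21.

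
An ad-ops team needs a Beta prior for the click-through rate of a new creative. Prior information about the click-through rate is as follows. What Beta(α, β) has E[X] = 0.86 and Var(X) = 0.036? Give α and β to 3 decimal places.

α = 2.016, β = 0.328

Let s = α+β. The Beta variance is μ(1−μ)/(s+1).
So s+1 = μ(1−μ)/σ² = (0.86×0.14)/0.036 = 0.1204/0.036 = 3.3444, giving s = 2.3444.
Then α = μs = 0.86×2.3444 = 2.016 and β = (1−μ)s = 0.14×2.3444 = 0.328.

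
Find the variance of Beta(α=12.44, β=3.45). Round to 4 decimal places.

α+β = 15.89 and αβ = 42.9180, so Var = αβ/[(α+β)²(α+β+1)] = 42.9180/4264.591569 = 0.0101.

0.0101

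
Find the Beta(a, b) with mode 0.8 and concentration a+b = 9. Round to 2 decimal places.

a = 6.60, b = 2.40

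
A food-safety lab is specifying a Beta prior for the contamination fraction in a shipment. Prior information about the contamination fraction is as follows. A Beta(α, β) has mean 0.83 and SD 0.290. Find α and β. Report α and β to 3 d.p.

First σ² = 0.084100. Setting α = μn, β = (1−μ)n with n = α+β,
μ(1−μ)/(n+1) = 0.084100 ⇒ n+1 = 0.1411/0.084100 = 1.6778 ⇒ n = 0.6778.
Hence α = 0.83×0.6778 = 0.563, β = 0.17×0.6778 = 0.115.

α = 0.563, β = 0.115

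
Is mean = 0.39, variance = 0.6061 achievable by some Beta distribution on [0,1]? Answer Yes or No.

For any Beta, Var(X) < E[X]·(1−E[X]).
Here μ(1−μ) = 0.39×0.61 = 0.2379, and 0.6061 ≥ 0.2379.

No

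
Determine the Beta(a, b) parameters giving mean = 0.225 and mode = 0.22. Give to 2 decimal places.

a = 25.20, b = 86.80

With s = a+b: μ = a/s and mode = (a−1)/(s−2). Eliminating a = μs,
μs − 1 = m(s−2) ⇒ s(μ−m) = 1−2m ⇒ s = 0.56/0.005 = 112.0000.
So a = μs = 25.20, b = (1−μ)s = 86.80.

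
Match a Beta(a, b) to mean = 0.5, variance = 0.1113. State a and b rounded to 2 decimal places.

a = 0.62, b = 0.62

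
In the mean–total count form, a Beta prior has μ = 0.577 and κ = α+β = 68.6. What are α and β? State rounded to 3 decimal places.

α = 39.582, β = 29.018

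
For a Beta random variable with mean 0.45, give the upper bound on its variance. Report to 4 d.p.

0.2475

For fixed mean μ the Beta variance is μ(1−μ)/(α+β+1), increasing as α+β decreases.
Its least upper bound (not attained) is μ(1−μ) = 0.45·0.55 = 0.2475.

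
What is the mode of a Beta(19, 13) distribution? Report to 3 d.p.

The density x^(α−1)(1−x)^(β−1) is maximised at (α−1)/(α+β−2) = 18/30 = 0.600.

0.600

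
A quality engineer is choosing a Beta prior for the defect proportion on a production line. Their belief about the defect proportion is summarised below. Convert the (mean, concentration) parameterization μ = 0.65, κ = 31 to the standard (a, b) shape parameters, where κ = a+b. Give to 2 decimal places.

a = 20.15, b = 10.85

a = μκ = 0.65×31 = 20.15 and b = (1−μ)κ = 0.35×31 = 10.85.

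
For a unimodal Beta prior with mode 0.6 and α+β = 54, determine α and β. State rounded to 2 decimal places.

α = 32.20, β = 21.80

For α,β>1 the mode is (α−1)/(α+β−2), so α = mode·(κ−2)+1 = 0.6×52+1 = 32.20.
And β = (1−mode)·(κ−2)+1 = 0.4×52+1 = 21.80.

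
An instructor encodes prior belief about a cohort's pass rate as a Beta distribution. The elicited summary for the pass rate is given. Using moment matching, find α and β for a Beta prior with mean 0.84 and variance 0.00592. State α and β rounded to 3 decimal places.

Write ν = α+β; then α = μν and Var = μ(1−μ)/(ν+1).
ν = μ(1−μ)/Var − 1 = 0.1344/0.00592 − 1 = 21.7027.
α = 0.84·21.7027 = 18.230, β = 0.16·21.7027 = 3.472.

α = 18.230, β = 3.472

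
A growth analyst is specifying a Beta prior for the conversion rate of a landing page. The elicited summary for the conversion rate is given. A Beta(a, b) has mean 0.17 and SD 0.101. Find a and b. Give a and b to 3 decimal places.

a = 2.181, b = 10.651

σ² = 0.101² = 0.010201.
With s = a+b, Var = μ(1−μ)/(s+1), so s+1 = (0.17×0.83)/0.010201 = 13.8320 and s = 12.8320.
a = μs = 2.181, b = (1−μ)s = 10.651.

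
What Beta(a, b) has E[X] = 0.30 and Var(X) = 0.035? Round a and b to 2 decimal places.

a = 1.50, b = 3.50

Write ν = a+b; then a = μν and Var = μ(1−μ)/(ν+1).
ν = μ(1−μ)/Var − 1 = 0.2100/0.035 − 1 = 5.0000.
a = 0.30·5.0000 = 1.50, b = 0.70·5.0000 = 3.50.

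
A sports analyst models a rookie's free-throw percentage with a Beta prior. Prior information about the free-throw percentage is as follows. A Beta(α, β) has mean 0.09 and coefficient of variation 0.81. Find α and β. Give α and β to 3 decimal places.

α = 1.297, β = 13.114

Var = (CV·μ)² = (0.81×0.09)² = 0.005314.
α+β = μ(1−μ)/Var − 1 = 0.0819/0.005314 − 1 = 14.4109.
Thus α = 0.09·14.4109 = 1.297 and β = 0.91·14.4109 = 13.114.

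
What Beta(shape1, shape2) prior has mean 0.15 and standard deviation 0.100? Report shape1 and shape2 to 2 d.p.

First σ² = 0.010000. Setting shape1 = μn, shape2 = (1−μ)n with n = shape1+shape2,
μ(1−μ)/(n+1) = 0.010000 ⇒ n+1 = 0.1275/0.010000 = 12.7500 ⇒ n = 11.7500.
Hence shape1 = 0.15×11.7500 = 1.76, shape2 = 0.85×11.7500 = 9.99.

shape1 = 1.76, shape2 = 9.99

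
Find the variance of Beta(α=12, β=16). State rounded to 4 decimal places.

0.0084

μ = 12/28 = 0.428571; Var = μ(1−μ)/(α+β+1) = 0.2448980/29 = 0.0084.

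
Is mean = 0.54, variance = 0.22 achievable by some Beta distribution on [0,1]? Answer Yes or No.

Yes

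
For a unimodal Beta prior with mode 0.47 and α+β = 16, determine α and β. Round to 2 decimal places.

For α,β>1 the mode is (α−1)/(α+β−2), so α = mode·(κ−2)+1 = 0.47×14+1 = 7.58.
And β = (1−mode)·(κ−2)+1 = 0.53×14+1 = 8.42.

α = 7.58, β = 8.42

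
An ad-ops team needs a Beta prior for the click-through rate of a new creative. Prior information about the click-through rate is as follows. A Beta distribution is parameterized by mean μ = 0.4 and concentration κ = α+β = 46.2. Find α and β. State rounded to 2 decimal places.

α = 18.48, β = 27.72

Split κ in proportion μ : (1−μ): α = 0.4·46.2 = 18.48, β = 46.2 − 18.48 = 27.72.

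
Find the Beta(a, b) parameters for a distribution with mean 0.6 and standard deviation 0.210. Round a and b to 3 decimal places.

a = 2.665, b = 1.777

First σ² = 0.044100. Setting a = μn, b = (1−μ)n with n = a+b,
μ(1−μ)/(n+1) = 0.044100 ⇒ n+1 = 0.24/0.044100 = 5.4422 ⇒ n = 4.4422.
Hence a = 0.6×4.4422 = 2.665, b = 0.4×4.4422 = 1.777.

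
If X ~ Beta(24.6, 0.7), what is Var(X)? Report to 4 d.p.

Var = αβ/[(α+β)²(α+β+1)] = (24.6×0.7)/(25.3²×26.3) = 17.22/16834.367 = 0.0010.

0.0010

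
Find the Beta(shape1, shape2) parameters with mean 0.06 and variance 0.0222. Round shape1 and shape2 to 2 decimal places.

Write ν = shape1+shape2; then shape1 = μν and Var = μ(1−μ)/(ν+1).
ν = μ(1−μ)/Var − 1 = 0.0564/0.0222 − 1 = 1.5405.
shape1 = 0.06·1.5405 = 0.09, shape2 = 0.94·1.5405 = 1.45.

shape1 = 0.09, shape2 = 1.45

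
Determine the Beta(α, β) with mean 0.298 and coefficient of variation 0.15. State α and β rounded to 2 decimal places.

σ = CV·μ = 0.15×0.298 = 0.04470, so σ² = 0.001998.
s+1 = μ(1−μ)/σ² = 0.209196/0.001998 = 104.6980, so s = α+β = 103.6980.
α = μs = 30.90, β = (1−μ)s = 72.80.

α = 30.90, β = 72.80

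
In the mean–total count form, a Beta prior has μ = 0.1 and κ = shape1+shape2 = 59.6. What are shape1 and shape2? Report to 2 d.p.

shape1 = 5.96, shape2 = 53.64

Split κ in proportion μ : (1−μ): shape1 = 0.1·59.6 = 5.96, shape2 = 59.6 − 5.96 = 53.64.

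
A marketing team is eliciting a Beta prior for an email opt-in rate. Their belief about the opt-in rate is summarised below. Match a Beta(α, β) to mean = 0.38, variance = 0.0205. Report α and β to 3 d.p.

α = 3.987, β = 6.505

By moment matching, α+β = μ(1−μ)/σ² − 1 = (0.38·0.62)/0.0205 − 1 = 11.4927 − 1 = 10.4927.
Since α/(α+β) = μ, α = 0.38·10.4927 = 3.987 and β = 0.62·10.4927 = 6.505.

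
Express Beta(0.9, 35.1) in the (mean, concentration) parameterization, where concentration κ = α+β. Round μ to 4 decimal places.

μ = 0.0250, κ = 36.0

κ = α+β = 0.9+35.1 = 36.0; μ = α/κ = 0.9/36.0 = 0.0250.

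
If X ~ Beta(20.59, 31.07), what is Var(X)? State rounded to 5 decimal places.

Var = αβ/[(α+β)²(α+β+1)] = (20.59×31.07)/(51.66²×52.66) = 639.7313/140536.669896 = 0.00455.

0.00455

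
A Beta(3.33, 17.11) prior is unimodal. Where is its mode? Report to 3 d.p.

0.126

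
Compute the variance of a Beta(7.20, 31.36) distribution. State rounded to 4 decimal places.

Var = αβ/[(α+β)²(α+β+1)] = (7.20×31.36)/(38.56²×39.56) = 225.7920/58820.719616 = 0.0038.

0.0038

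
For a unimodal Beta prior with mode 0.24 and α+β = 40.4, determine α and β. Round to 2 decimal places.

α = 10.22, β = 30.18

Mode = (α−1)/(κ−2) with κ = α+β, so α−1 = 0.24·38.4 = 9.22.
α = 10.22; β = κ − α = 30.18.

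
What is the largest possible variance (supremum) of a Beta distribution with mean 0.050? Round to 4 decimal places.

Var = μ(1−μ)/(α+β+1), which approaches μ(1−μ) as α+β → 0.
So the supremum is μ(1−μ) = 0.050×0.950 = 0.0475.

0.0475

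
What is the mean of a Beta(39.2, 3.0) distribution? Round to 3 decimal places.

The Beta mean is α/(α+β) = 39.2/(39.2+3.0) = 0.929.

0.929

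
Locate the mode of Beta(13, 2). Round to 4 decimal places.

0.9231

With α,β > 1, mode = (α−1)/(α+β−2) = 12/13 = 0.9231.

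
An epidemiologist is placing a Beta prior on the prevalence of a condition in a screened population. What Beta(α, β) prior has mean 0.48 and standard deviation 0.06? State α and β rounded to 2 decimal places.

α = 32.80, β = 35.53

σ² = 0.06² = 0.0036.
With s = α+β, Var = μ(1−μ)/(s+1), so s+1 = (0.48×0.52)/0.0036 = 69.3333 and s = 68.3333.
α = μs = 32.80, β = (1−μ)s = 35.53.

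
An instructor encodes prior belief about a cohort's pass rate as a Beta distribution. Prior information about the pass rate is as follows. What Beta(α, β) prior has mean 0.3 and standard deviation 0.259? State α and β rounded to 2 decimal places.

α = 0.64, β = 1.49

Variance = 0.259² = 0.067081. The moment-matching identity α+β = μ(1−μ)/Var − 1 gives
α+β = 0.21/0.067081 − 1 = 2.1305, so α = μ·2.1305 = 0.64 and β = (1−μ)·2.1305 = 1.49.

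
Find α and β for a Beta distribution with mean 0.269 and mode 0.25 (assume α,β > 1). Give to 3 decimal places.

α = 7.079, β = 19.237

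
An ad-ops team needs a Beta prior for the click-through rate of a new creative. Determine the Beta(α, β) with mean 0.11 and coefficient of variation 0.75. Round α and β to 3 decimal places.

α = 1.472, β = 11.912

Var = (CV·μ)² = (0.75×0.11)² = 0.006806.
α+β = μ(1−μ)/Var − 1 = 0.0979/0.006806 − 1 = 13.3838.
Thus α = 0.11·13.3838 = 1.472 and β = 0.89·13.3838 = 11.912.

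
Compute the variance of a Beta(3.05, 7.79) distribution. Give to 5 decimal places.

0.01708

μ = 3.05/10.84 = 0.281365; Var = μ(1−μ)/(α+β+1) = 0.2021989/11.84 = 0.01708.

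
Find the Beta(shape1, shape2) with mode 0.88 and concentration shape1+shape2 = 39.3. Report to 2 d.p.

Since the density peak of Beta(shape1,shape2) is at (shape1−1)/(shape1+shape2−2),
shape1 = 1 + 0.88(39.3−2) = 33.82 and shape2 = 39.3 − 33.82 = 5.48.

shape1 = 33.82, shape2 = 5.48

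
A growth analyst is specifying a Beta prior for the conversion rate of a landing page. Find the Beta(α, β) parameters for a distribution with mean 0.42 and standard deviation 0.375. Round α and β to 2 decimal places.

α = 0.31, β = 0.42

First σ² = 0.140625. Setting α = μn, β = (1−μ)n with n = α+β,
μ(1−μ)/(n+1) = 0.140625 ⇒ n+1 = 0.2436/0.140625 = 1.7323 ⇒ n = 0.7323.
Hence α = 0.42×0.7323 = 0.31, β = 0.58×0.7323 = 0.42.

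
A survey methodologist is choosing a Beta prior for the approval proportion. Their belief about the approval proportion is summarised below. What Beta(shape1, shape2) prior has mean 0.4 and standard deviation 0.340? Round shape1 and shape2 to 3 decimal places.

shape1 = 0.430, shape2 = 0.646

σ² = 0.340² = 0.115600.
With s = shape1+shape2, Var = μ(1−μ)/(s+1), so s+1 = (0.4×0.6)/0.115600 = 2.0761 and s = 1.0761.
shape1 = μs = 0.430, shape2 = (1−μ)s = 0.646.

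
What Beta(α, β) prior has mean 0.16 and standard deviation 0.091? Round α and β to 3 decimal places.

α = 2.437, β = 12.793

Variance = 0.091² = 0.008281. The moment-matching identity α+β = μ(1−μ)/Var − 1 gives
α+β = 0.1344/0.008281 − 1 = 15.2299, so α = μ·15.2299 = 2.437 and β = (1−μ)·15.2299 = 12.793.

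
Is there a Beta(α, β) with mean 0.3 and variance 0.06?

Yes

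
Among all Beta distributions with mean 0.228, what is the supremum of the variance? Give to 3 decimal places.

Var = μ(1−μ)/(α+β+1), which approaches μ(1−μ) as α+β → 0.
So the supremum is μ(1−μ) = 0.228×0.772 = 0.176.

0.176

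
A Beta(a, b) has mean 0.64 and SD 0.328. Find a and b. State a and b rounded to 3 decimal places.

a = 0.731, b = 0.411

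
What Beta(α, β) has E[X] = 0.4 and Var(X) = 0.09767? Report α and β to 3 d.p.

α = 0.583, β = 0.874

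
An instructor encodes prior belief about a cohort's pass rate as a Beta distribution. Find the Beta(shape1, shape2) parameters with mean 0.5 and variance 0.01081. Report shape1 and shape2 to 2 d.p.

Write ν = shape1+shape2; then shape1 = μν and Var = μ(1−μ)/(ν+1).
ν = μ(1−μ)/Var − 1 = 0.25/0.01081 − 1 = 22.1267.
shape1 = 0.5·22.1267 = 11.06, shape2 = 0.5·22.1267 = 11.06.

shape1 = 11.06, shape2 = 11.06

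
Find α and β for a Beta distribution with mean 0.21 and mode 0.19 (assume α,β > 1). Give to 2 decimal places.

With s = α+β: μ = α/s and mode = (α−1)/(s−2). Eliminating α = μs,
μs − 1 = m(s−2) ⇒ s(μ−m) = 1−2m ⇒ s = 0.62/0.02 = 31.0000.
So α = μs = 6.51, β = (1−μ)s = 24.49.

α = 6.51, β = 24.49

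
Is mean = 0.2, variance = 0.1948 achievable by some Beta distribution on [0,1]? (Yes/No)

The Beta variance bound is σ² < μ(1−μ).
Here μ(1−μ) = 0.2×0.8 = 0.16, and 0.1948 ≥ 0.16.

No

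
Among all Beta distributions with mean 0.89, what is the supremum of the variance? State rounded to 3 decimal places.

For fixed mean μ the Beta variance is μ(1−μ)/(α+β+1), increasing as α+β decreases.
Its least upper bound (not attained) is μ(1−μ) = 0.89·0.11 = 0.098.

0.098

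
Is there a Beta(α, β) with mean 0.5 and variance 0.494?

No

The Beta variance bound is σ² < μ(1−μ).
Here μ(1−μ) = 0.5×0.5 = 0.25, and 0.494 ≥ 0.25.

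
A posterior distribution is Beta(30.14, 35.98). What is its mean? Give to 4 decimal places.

0.4558

E[X] = α/(α+β) = 30.14/66.12 = 0.4558.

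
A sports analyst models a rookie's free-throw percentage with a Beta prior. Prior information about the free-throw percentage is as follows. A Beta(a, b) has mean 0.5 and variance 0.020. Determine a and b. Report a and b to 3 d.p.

Write ν = a+b; then a = μν and Var = μ(1−μ)/(ν+1).
ν = μ(1−μ)/Var − 1 = 0.25/0.020 − 1 = 11.5000.
a = 0.5·11.5000 = 5.750, b = 0.5·11.5000 = 5.750.

a = 5.750, b = 5.750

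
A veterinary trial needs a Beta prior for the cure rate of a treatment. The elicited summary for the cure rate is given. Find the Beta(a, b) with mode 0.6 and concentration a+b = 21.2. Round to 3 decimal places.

a = 12.520, b = 8.680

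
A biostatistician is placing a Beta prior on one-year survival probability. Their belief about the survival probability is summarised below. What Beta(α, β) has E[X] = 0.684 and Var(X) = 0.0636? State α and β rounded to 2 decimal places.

α = 1.64, β = 0.76

Let s = α+β. The Beta variance is μ(1−μ)/(s+1).
So s+1 = μ(1−μ)/σ² = (0.684×0.316)/0.0636 = 0.216144/0.0636 = 3.3985, giving s = 2.3985.
Then α = μs = 0.684×2.3985 = 1.64 and β = (1−μ)s = 0.316×2.3985 = 0.76.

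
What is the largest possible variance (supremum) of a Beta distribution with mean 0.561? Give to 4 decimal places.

0.2463

For fixed mean μ the Beta variance is μ(1−μ)/(α+β+1), increasing as α+β decreases.
Its least upper bound (not attained) is μ(1−μ) = 0.561·0.439 = 0.2463.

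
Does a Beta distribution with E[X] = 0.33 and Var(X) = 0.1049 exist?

A Beta with mean μ has variance μ(1−μ)/(α+β+1) < μ(1−μ).
Here μ(1−μ) = 0.33×0.67 = 0.2211, and 0.1049 < 0.2211.

Yes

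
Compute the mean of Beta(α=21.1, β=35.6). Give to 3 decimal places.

E[X] = α/(α+β) = 21.1/56.7 = 0.372.

0.372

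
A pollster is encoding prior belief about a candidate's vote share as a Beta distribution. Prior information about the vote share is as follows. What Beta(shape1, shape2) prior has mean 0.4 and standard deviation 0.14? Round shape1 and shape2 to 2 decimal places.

Variance = 0.14² = 0.0196. The moment-matching identity shape1+shape2 = μ(1−μ)/Var − 1 gives
shape1+shape2 = 0.24/0.0196 − 1 = 11.2449, so shape1 = μ·11.2449 = 4.50 and shape2 = (1−μ)·11.2449 = 6.75.

shape1 = 4.50, shape2 = 6.75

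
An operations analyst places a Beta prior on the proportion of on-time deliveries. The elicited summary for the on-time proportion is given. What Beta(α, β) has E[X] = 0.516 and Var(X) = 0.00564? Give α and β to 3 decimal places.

By moment matching, α+β = μ(1−μ)/σ² − 1 = (0.516·0.484)/0.00564 − 1 = 44.2809 − 1 = 43.2809.
Since α/(α+β) = μ, α = 0.516·43.2809 = 22.333 and β = 0.484·43.2809 = 20.948.

α = 22.333, β = 20.948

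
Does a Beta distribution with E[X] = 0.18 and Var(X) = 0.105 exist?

Yes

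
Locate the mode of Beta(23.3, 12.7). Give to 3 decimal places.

The density x^(α−1)(1−x)^(β−1) is maximised at (α−1)/(α+β−2) = 22.3/34.0 = 0.656.

0.656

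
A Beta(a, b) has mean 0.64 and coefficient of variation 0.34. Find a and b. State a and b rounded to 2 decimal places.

Var = (CV·μ)² = (0.34×0.64)² = 0.047350.
a+b = μ(1−μ)/Var − 1 = 0.2304/0.047350 − 1 = 3.8659.
Thus a = 0.64·3.8659 = 2.47 and b = 0.36·3.8659 = 1.39.

a = 2.47, b = 1.39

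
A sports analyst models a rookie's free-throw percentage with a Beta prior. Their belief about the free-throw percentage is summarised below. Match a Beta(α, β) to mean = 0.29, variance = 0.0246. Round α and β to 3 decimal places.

α = 2.137, β = 5.233

Let s = α+β. The Beta variance is μ(1−μ)/(s+1).
So s+1 = μ(1−μ)/σ² = (0.29×0.71)/0.0246 = 0.2059/0.0246 = 8.3699, giving s = 7.3699.
Then α = μs = 0.29×7.3699 = 2.137 and β = (1−μ)s = 0.71×7.3699 = 5.233.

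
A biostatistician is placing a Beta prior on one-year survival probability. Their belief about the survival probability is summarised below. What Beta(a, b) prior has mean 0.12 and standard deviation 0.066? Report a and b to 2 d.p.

First σ² = 0.004356. Setting a = μn, b = (1−μ)n with n = a+b,
μ(1−μ)/(n+1) = 0.004356 ⇒ n+1 = 0.1056/0.004356 = 24.2424 ⇒ n = 23.2424.
Hence a = 0.12×23.2424 = 2.79, b = 0.88×23.2424 = 20.45.

a = 2.79, b = 20.45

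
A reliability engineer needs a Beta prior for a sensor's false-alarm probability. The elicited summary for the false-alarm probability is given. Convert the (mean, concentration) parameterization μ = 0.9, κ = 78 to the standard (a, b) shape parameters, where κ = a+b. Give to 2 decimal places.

a = 70.20, b = 7.80

Split κ in proportion μ : (1−μ): a = 0.9·78 = 70.20, b = 78 − 70.20 = 7.80.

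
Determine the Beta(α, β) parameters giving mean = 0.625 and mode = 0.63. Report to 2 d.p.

α = 32.50, β = 19.50

With s = α+β: μ = α/s and mode = (α−1)/(s−2). Eliminating α = μs,
μs − 1 = m(s−2) ⇒ s(μ−m) = 1−2m ⇒ s = -0.26/-0.005 = 52.0000.
So α = μs = 32.50, β = (1−μ)s = 19.50.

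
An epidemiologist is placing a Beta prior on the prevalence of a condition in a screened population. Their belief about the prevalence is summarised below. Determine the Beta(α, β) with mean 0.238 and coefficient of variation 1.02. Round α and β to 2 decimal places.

α = 0.49, β = 1.58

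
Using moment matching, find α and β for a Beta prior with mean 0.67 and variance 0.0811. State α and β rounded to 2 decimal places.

By moment matching, α+β = μ(1−μ)/σ² − 1 = (0.67·0.33)/0.0811 − 1 = 2.7263 − 1 = 1.7263.
Since α/(α+β) = μ, α = 0.67·1.7263 = 1.16 and β = 0.33·1.7263 = 0.57.

α = 1.16, β = 0.57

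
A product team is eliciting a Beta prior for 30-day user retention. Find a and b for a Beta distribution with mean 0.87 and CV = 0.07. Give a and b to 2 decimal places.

Var = (CV·μ)² = (0.07×0.87)² = 0.003709.
a+b = μ(1−μ)/Var − 1 = 0.1131/0.003709 − 1 = 29.4950.
Thus a = 0.87·29.4950 = 25.66 and b = 0.13·29.4950 = 3.83.

a = 25.66, b = 3.83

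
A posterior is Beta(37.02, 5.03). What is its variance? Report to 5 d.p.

α+β = 42.05 and αβ = 186.2106, so Var = αβ/[(α+β)²(α+β+1)] = 186.2106/76121.117625 = 0.00245.

0.00245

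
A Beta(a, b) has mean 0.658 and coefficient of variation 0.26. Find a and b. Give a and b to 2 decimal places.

a = 4.40, b = 2.29

σ = CV·μ = 0.26×0.658 = 0.17108, so σ² = 0.029268.
s+1 = μ(1−μ)/σ² = 0.225036/0.029268 = 7.6887, so s = a+b = 6.6887.
a = μs = 4.40, b = (1−μ)s = 2.29.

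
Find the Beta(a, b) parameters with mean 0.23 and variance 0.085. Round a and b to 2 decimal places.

Let s = a+b. The Beta variance is μ(1−μ)/(s+1).
So s+1 = μ(1−μ)/σ² = (0.23×0.77)/0.085 = 0.1771/0.085 = 2.0835, giving s = 1.0835.
Then a = μs = 0.23×1.0835 = 0.25 and b = (1−μ)s = 0.77×1.0835 = 0.83.

a = 0.25, b = 0.83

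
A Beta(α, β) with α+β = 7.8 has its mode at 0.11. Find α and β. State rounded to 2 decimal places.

α = 1.64, β = 6.16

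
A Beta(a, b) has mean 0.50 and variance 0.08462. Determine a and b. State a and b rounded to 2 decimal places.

a = 0.98, b = 0.98

Let s = a+b. The Beta variance is μ(1−μ)/(s+1).
So s+1 = μ(1−μ)/σ² = (0.50×0.50)/0.08462 = 0.2500/0.08462 = 2.9544, giving s = 1.9544.
Then a = μs = 0.50×1.9544 = 0.98 and b = (1−μ)s = 0.50×1.9544 = 0.98.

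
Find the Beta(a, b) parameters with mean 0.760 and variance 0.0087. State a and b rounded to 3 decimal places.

By moment matching, a+b = μ(1−μ)/σ² − 1 = (0.760·0.240)/0.0087 − 1 = 20.9655 − 1 = 19.9655.
Since a/(a+b) = μ, a = 0.760·19.9655 = 15.174 and b = 0.240·19.9655 = 4.792.

a = 15.174, b = 4.792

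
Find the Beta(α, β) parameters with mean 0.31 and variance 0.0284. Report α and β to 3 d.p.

α = 2.025, β = 4.507

Write ν = α+β; then α = μν and Var = μ(1−μ)/(ν+1).
ν = μ(1−μ)/Var − 1 = 0.2139/0.0284 − 1 = 6.5317.
α = 0.31·6.5317 = 2.025, β = 0.69·6.5317 = 4.507.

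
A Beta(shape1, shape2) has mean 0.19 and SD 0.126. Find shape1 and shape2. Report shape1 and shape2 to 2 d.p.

First σ² = 0.015876. Setting shape1 = μn, shape2 = (1−μ)n with n = shape1+shape2,
μ(1−μ)/(n+1) = 0.015876 ⇒ n+1 = 0.1539/0.015876 = 9.6939 ⇒ n = 8.6939.
Hence shape1 = 0.19×8.6939 = 1.65, shape2 = 0.81×8.6939 = 7.04.

shape1 = 1.65, shape2 = 7.04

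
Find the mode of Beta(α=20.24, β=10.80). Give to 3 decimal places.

With α,β > 1, mode = (α−1)/(α+β−2) = 19.24/29.04 = 0.663.

0.663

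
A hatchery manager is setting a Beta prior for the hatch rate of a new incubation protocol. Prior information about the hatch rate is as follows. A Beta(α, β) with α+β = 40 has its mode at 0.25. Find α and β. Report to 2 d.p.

Mode = (α−1)/(κ−2) with κ = α+β, so α−1 = 0.25·38 = 9.50.
α = 10.50; β = κ − α = 29.50.

α = 10.50, β = 29.50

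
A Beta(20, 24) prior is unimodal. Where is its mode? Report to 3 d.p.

0.452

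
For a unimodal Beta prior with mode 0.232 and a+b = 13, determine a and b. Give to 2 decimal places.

a = 3.55, b = 9.45

Mode = (a−1)/(κ−2) with κ = a+b, so a−1 = 0.232·11 = 2.55.
a = 3.55; b = κ − a = 9.45.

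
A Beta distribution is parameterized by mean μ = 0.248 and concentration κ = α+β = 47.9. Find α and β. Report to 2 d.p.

α = 11.88, β = 36.02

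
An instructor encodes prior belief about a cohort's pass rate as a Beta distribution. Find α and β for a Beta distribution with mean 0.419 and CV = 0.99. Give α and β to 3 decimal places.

α = 0.174, β = 0.241

σ = CV·μ = 0.99×0.419 = 0.41481, so σ² = 0.172067.
s+1 = μ(1−μ)/σ² = 0.243439/0.172067 = 1.4148, so s = α+β = 0.4148.
α = μs = 0.174, β = (1−μ)s = 0.241.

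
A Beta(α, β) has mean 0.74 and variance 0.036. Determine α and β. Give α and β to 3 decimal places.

α = 3.215, β = 1.130

By moment matching, α+β = μ(1−μ)/σ² − 1 = (0.74·0.26)/0.036 − 1 = 5.3444 − 1 = 4.3444.
Since α/(α+β) = μ, α = 0.74·4.3444 = 3.215 and β = 0.26·4.3444 = 1.130.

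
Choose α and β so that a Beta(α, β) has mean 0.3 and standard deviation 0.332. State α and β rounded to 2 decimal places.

Variance = 0.332² = 0.110224. The moment-matching identity α+β = μ(1−μ)/Var − 1 gives
α+β = 0.21/0.110224 − 1 = 0.9052, so α = μ·0.9052 = 0.27 and β = (1−μ)·0.9052 = 0.63.

α = 0.27, β = 0.63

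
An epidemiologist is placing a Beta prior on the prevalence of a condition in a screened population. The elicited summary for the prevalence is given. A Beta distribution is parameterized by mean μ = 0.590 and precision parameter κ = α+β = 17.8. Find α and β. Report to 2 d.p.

Split κ in proportion μ : (1−μ): α = 0.590·17.8 = 10.50, β = 17.8 − 10.50 = 7.30.

α = 10.50, β = 7.30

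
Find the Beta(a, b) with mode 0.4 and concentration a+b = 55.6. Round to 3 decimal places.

a = 22.440, b = 33.160

Mode = (a−1)/(κ−2) with κ = a+b, so a−1 = 0.4·53.6 = 21.440.
a = 22.440; b = κ − a = 33.160.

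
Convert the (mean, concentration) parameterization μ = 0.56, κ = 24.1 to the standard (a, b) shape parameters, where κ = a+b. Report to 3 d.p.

Split κ in proportion μ : (1−μ): a = 0.56·24.1 = 13.496, b = 24.1 − 13.496 = 10.604.

a = 13.496, b = 10.604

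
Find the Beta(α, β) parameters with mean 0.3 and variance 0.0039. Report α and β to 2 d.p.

α = 15.85, β = 36.99

Write ν = α+β; then α = μν and Var = μ(1−μ)/(ν+1).
ν = μ(1−μ)/Var − 1 = 0.21/0.0039 − 1 = 52.8462.
α = 0.3·52.8462 = 15.85, β = 0.7·52.8462 = 36.99.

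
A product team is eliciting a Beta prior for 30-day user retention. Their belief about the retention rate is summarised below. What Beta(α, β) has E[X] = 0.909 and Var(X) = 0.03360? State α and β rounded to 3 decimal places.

Write ν = α+β; then α = μν and Var = μ(1−μ)/(ν+1).
ν = μ(1−μ)/Var − 1 = 0.082719/0.03360 − 1 = 1.4619.
α = 0.909·1.4619 = 1.329, β = 0.091·1.4619 = 0.133.

α = 1.329, β = 0.133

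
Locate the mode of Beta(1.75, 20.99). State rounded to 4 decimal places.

With α,β > 1, mode = (α−1)/(α+β−2) = 0.75/20.74 = 0.0362.

0.0362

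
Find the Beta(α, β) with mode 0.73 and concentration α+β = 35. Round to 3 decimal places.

α = 25.090, β = 9.910

Since the density peak of Beta(α,β) is at (α−1)/(α+β−2),
α = 1 + 0.73(35−2) = 25.090 and β = 35 − 25.090 = 9.910.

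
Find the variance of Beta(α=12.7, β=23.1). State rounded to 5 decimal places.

0.00622

α+β = 35.8 and αβ = 293.37, so Var = αβ/[(α+β)²(α+β+1)] = 293.37/47164.352 = 0.00622.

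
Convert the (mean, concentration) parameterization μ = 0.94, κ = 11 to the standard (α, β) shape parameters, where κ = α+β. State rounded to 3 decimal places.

α = 10.340, β = 0.660

Split κ in proportion μ : (1−μ): α = 0.94·11 = 10.340, β = 11 − 10.340 = 0.660.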